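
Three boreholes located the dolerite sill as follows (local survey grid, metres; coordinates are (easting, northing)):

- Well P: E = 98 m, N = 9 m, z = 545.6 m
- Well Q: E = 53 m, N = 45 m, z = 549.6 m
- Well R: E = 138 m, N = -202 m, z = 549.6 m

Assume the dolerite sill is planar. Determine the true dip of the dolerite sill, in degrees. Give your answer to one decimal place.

7.4°

Two edge vectors: Well P→Well Q = (-45, 36, 4), Well P→Well R = (40, -211, 4).
Normal n = (Well P→Well Q) × (Well P→Well R) = (988, 340, 8055).
So ∂z/∂E = −n_x/n_z = −0.12266 and ∂z/∂N = −n_y/n_z = −0.04221.
Gradient magnitude |∇z| = √(a² + b²) = √(0.01504 + 0.00178) = 0.12972.
True dip = arctan(0.12972) = 7.4°, dipping toward ENE (azimuth ≈ 071°).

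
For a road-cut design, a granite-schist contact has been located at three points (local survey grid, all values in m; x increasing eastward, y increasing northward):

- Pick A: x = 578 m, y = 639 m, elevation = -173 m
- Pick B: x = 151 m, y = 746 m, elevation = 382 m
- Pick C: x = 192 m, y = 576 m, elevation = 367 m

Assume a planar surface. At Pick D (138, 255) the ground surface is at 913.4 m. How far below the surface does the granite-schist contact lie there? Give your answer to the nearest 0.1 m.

Two edge vectors: Pick A→Pick B = (-427, 107, 555), Pick A→Pick C = (-386, -63, 540).
Normal n = (Pick A→Pick B) × (Pick A→Pick C) = (92745, 16350, 68203).
So ∂z/∂x = −n_x/n_z = −1.35984 and ∂z/∂y = −n_y/n_z = −0.23973.
Intercept c from Pick A: -173 + 785.99 + 153.18 = 766.17.
At (138, 255): z_contact = −187.66 − 61.13 + 766.17 = 517.38 m.
Depth below ground = 913.4 − 517.38 = 396.0 m.

396.0 m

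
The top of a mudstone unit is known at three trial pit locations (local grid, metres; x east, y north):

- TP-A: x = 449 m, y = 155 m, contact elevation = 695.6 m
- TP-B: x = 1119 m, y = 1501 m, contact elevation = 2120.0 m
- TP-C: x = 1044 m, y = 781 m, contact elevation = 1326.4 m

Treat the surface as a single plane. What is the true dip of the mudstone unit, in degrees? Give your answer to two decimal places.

Let the plane be z = a·x + b·y + c.
TP-B−TP-A: 670a + 1346b = 1424.4;  TP-C−TP-A: 595a + 626b = 630.8.
Solving gives a = −0.11173, b = 1.11386.
Gradient magnitude |∇z| = √(a² + b²) = √(0.01248 + 1.24068) = 1.11945.
True dip = arctan(1.11945) = 48.23°, dipping toward S (azimuth ≈ 174°).

48.23°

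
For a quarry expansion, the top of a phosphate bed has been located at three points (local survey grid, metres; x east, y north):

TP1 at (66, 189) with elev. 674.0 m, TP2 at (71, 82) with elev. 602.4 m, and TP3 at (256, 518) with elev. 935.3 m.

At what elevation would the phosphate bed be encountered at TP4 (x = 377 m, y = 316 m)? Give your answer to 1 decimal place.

Two edge vectors: TP1→TP2 = (5, -107, -71.6), TP1→TP3 = (190, 329, 261.3).
Normal n = (TP1→TP2) × (TP1→TP3) = (-4402.7, -14910.5, 21975).
So ∂z/∂x = −n_x/n_z = 0.20035 and ∂z/∂y = −n_y/n_z = 0.67852.
Intercept c from TP1: 674 − 13.22 − 128.24 = 532.54.
At (377, 316): z = 75.5 + 214.4 + 532.54 = 822.5 m.

822.5 m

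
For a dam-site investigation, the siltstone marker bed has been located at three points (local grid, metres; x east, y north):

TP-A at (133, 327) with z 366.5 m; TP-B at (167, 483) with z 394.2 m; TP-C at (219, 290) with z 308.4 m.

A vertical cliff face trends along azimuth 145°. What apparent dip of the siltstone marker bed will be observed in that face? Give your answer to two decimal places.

Let the plane be z = a·x + b·y + c.
TP-B−TP-A: 34a + 156b = 27.7;  TP-C−TP-A: 86a − 37b = −58.1.
Solving gives a = −0.54782, b = 0.29696.
Unit vector along 145° is (sin 145°, cos 145°) = (0.5736, -0.8192).
Slope in that direction = a·(0.5736) + b·(-0.8192) = −0.55747.
Apparent dip = arctan|0.55747| = 29.14° (true dip is 31.9°, so apparent ≤ true as expected).

29.14°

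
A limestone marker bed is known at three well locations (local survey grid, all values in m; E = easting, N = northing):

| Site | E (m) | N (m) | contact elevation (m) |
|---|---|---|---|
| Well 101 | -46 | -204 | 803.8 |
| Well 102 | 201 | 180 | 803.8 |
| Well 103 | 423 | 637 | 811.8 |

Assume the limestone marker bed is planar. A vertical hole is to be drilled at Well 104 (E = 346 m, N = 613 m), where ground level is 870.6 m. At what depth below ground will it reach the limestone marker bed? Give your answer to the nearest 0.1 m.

Let the plane be z = a·E + b·N + c.
Well 102−Well 101: 247a + 384b = 0;  Well 103−Well 101: 469a + 841b = 8.
Solving gives a = −0.11118, b = 0.07151.
Then c = 803.8 − a·-46 − b·-204 = 813.27.
At (346, 613): z_contact = −38.47 + 43.84 + 813.27 = 818.64 m.
Depth below ground = 870.6 − 818.64 = 52.0 m.

52.0 m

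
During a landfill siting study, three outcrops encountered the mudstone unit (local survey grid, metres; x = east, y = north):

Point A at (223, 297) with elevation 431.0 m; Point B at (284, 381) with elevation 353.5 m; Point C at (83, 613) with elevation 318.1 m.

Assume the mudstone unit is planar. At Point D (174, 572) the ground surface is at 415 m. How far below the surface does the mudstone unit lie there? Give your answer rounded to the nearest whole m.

117 m

Let the plane be z = a·x + b·y + c.
Point B−Point A: 61a + 84b = −77.5;  Point C−Point A: −140a + 316b = −112.9.
Solving gives a = −0.48352, b = −0.57149.
Then c = 431 − a·223 − b·297 = 708.56.
At (174, 572): z_contact = −84.1 − 326.9 + 708.56 = 297.5 m.
Depth below ground = 415 − 297.5 = 117 m.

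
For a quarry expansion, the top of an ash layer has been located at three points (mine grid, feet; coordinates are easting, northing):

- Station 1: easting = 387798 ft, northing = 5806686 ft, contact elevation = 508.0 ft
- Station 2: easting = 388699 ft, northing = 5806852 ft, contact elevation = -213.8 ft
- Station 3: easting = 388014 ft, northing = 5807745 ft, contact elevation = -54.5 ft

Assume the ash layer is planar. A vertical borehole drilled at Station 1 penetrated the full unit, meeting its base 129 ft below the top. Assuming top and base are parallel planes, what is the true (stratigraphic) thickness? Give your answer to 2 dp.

Let the plane be z = a·easting + b·northing + c.
Station 2−Station 1: 901a + 166b = −721.8;  Station 3−Station 1: 216a + 1059b = −562.5.
Solving gives a = −0.73071, b = −0.38212.
|∇z| = √(a²+b²) = 0.82459, so dip δ = arctan(0.82459) = 39.51°.
True thickness = vertical thickness × cos δ = 129 × cos 39.51° = 99.53 ft.

99.53 ft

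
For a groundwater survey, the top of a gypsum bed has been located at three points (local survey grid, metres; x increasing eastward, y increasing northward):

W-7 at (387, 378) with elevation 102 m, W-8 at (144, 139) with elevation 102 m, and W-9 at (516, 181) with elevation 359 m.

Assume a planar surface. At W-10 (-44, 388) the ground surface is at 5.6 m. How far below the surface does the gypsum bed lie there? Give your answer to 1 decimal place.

247.9 m

Let the plane be z = a·x + b·y + c.
W-8−W-7: −243a − 239b = 0;  W-9−W-7: 129a − 197b = 257.
Solving gives a = 0.78045, b = −0.79351.
Then c = 102 − a·387 − b·378 = 99.91.
At (-44, 388): z_contact = −34.34 − 307.88 + 99.91 = -242.31 m.
Depth below ground = 5.6 − (-242.31) = 247.9 m.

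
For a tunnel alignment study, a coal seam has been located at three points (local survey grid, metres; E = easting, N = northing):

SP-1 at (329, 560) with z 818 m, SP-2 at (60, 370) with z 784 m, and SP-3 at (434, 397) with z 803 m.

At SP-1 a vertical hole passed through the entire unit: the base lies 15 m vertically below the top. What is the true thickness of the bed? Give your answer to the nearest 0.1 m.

Two edge vectors: SP-1→SP-2 = (-269, -190, -34), SP-1→SP-3 = (105, -163, -15).
Normal n = (SP-1→SP-2) × (SP-1→SP-3) = (-2692, -7605, 63797).
So ∂z/∂E = −n_x/n_z = 0.04220 and ∂z/∂N = −n_y/n_z = 0.11921.
|∇z| = √(a²+b²) = 0.12645, so dip δ = arctan(0.12645) = 7.21°.
True thickness = vertical thickness × cos δ = 15 × cos 7.21° = 14.9 m.

14.9 m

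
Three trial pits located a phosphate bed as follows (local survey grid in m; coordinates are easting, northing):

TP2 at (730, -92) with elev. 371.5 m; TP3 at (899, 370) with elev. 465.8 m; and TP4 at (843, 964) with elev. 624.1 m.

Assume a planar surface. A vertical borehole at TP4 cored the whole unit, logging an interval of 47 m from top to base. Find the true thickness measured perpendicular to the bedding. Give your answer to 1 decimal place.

45.2 m

Two edge vectors: TP2→TP3 = (169, 462, 94.3), TP2→TP4 = (113, 1056, 252.6).
Normal n = (TP2→TP3) × (TP2→TP4) = (17120.4, -32033.5, 126258).
So ∂z/∂easting = −n_x/n_z = −0.13560 and ∂z/∂northing = −n_y/n_z = 0.25371.
|∇z| = √(a²+b²) = 0.28768, so dip δ = arctan(0.28768) = 16.05°.
True thickness = vertical thickness × cos δ = 47 × cos 16.05° = 45.2 m.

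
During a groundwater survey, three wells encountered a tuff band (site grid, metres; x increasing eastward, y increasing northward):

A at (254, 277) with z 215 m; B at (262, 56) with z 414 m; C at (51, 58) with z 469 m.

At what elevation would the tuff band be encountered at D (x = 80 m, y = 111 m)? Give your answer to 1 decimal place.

412.9 m

Two edge vectors: A→B = (8, -221, 199), A→C = (-203, -219, 254).
Normal n = (A→B) × (A→C) = (-12553, -42429, -46615).
So ∂z/∂x = −n_x/n_z = −0.26929 and ∂z/∂y = −n_y/n_z = −0.91020.
Intercept c from A: 215 + 68.40 + 252.13 = 535.53.
At (80, 111): z = −21.5 − 101.0 + 535.53 = 412.9 m.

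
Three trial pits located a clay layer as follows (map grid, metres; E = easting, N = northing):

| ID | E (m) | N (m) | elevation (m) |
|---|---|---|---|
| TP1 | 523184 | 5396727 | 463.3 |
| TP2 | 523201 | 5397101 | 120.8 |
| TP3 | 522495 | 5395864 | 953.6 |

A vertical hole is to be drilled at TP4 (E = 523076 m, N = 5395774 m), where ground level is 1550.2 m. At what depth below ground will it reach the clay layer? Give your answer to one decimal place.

Let the plane be z = a·E + b·N + c.
TP2−TP1: 17a + 374b = −342.5;  TP3−TP1: −689a − 863b = 490.3.
Solving gives a = 0.461721704, b = −0.936762751.
Then c = 463.3 − a·523184 − b·5396727 = 4814350.72.
At (523076, 5395774): z_contact = 241515.54 − 5054560.10 + 4814350.72 = 1306.17 m.
Depth below ground = 1550.2 − 1306.17 = 244.0 m.

244.0 m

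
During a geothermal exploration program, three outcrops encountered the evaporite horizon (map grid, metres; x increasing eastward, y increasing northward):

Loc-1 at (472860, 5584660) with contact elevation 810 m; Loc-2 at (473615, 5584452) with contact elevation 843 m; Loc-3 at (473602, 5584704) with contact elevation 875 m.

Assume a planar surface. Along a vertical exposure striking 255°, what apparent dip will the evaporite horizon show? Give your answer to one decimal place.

Two edge vectors: Loc-1→Loc-2 = (755, -208, 33), Loc-1→Loc-3 = (742, 44, 65).
Normal n = (Loc-1→Loc-2) × (Loc-1→Loc-3) = (-14972, -24589, 187556).
So ∂z/∂x = −n_x/n_z = 0.07983 and ∂z/∂y = −n_y/n_z = 0.13110.
Unit vector along 255° is (sin 255°, cos 255°) = (-0.9659, -0.2588).
Slope in that direction = a·(-0.9659) + b·(-0.2588) = −0.11104.
Apparent dip = arctan|0.11104| = 6.3° (true dip is 8.7°, so apparent ≤ true as expected).

6.3°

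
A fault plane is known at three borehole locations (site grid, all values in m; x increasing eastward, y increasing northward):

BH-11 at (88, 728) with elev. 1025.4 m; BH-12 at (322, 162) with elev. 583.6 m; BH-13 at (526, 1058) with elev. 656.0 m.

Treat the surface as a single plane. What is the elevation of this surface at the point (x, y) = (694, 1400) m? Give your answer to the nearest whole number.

585 m

Let the plane be z = a·x + b·y + c.
BH-12−BH-11: 234a − 566b = −441.8;  BH-13−BH-11: 438a + 330b = −369.4.
Solving gives a = −1.09149, b = 0.32931.
Then c = 1025.4 − a·88 − b·728 = 881.71.
At (694, 1400): z = −757.5 + 461.0 + 881.71 = 585.3 m.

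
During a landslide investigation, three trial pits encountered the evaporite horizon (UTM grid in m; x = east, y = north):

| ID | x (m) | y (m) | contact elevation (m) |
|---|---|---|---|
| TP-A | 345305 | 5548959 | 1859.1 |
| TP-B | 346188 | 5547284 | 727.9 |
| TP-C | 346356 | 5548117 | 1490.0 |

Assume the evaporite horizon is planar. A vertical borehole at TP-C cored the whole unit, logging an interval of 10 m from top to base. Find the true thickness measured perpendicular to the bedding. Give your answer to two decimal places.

Two edge vectors: TP-A→TP-B = (883, -1675, -1131.2), TP-A→TP-C = (1051, -842, -369.1).
Normal n = (TP-A→TP-B) × (TP-A→TP-C) = (-334227.9, -862975.9, 1016939).
So ∂z/∂x = −n_x/n_z = 0.32866 and ∂z/∂y = −n_y/n_z = 0.84860.
|∇z| = √(a²+b²) = 0.91002, so dip δ = arctan(0.91002) = 42.30°.
True thickness = vertical thickness × cos δ = 10 × cos 42.30° = 7.40 m.

7.40 m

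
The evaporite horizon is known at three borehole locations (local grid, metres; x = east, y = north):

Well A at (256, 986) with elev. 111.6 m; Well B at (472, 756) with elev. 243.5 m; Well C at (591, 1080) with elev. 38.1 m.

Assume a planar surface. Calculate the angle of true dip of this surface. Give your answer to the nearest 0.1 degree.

31.7°

Let the plane be z = a·x + b·y + c.
Well B−Well A: 216a − 230b = 131.9;  Well C−Well A: 335a + 94b = −73.5.
Solving gives a = −0.04629, b = −0.61695.
Gradient magnitude |∇z| = √(a² + b²) = √(0.00214 + 0.38063) = 0.61868.
True dip = arctan(0.61868) = 31.7°, dipping toward N (azimuth ≈ 004°).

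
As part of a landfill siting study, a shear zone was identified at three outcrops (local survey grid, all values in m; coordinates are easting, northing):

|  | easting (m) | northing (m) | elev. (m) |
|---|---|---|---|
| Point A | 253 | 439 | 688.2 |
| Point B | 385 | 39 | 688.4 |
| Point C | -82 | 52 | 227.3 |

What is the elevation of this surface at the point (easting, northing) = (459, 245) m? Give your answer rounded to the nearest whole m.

Let the plane be z = a·easting + b·northing + c.
Point B−Point A: 132a − 400b = 0.2;  Point C−Point A: −335a − 387b = −460.9.
Solving gives a = 0.99651, b = 0.32835.
Then c = 688.2 − a·253 − b·439 = 291.94.
At (459, 245): z = 457.4 + 80.4 + 291.94 = 829.8 m.

830 m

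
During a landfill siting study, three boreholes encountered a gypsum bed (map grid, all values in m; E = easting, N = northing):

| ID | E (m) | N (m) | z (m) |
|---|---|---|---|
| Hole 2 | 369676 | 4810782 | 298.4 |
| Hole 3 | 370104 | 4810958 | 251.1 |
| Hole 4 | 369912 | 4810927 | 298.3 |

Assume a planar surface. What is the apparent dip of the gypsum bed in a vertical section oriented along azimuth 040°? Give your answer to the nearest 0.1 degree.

Let the plane be z = a·E + b·N + c.
Hole 3−Hole 2: 428a + 176b = −47.3;  Hole 4−Hole 2: 236a + 145b = −0.1.
Solving gives a = −0.33331, b = 0.54180.
Unit vector along 040° is (sin 40°, cos 40°) = (0.6428, 0.7660).
Slope in that direction = a·(0.6428) + b·(0.7660) = 0.20080.
Apparent dip = arctan|0.20080| = 11.4° (true dip is 32.5°, so apparent ≤ true as expected).

11.4°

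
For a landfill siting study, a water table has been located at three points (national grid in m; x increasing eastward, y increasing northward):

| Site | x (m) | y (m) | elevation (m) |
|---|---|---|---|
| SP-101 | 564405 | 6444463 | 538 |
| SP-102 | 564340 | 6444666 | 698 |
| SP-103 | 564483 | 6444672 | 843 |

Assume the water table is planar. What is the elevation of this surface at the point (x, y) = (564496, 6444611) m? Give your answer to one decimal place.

Two edge vectors: SP-101→SP-102 = (-65, 203, 160), SP-101→SP-103 = (78, 209, 305).
Normal n = (SP-101→SP-102) × (SP-101→SP-103) = (28475, 32305, -29419).
So ∂z/∂x = −n_x/n_z = 0.967911894 and ∂z/∂y = −n_y/n_z = 1.098099867.
Intercept c from SP-101: 538 − 546294.31 − 7076663.97 = −7622420.28.
At (564496, 6444611): z = 546382.4 + 7076826.5 − 7622420.28 = 788.6 m.

788.6 m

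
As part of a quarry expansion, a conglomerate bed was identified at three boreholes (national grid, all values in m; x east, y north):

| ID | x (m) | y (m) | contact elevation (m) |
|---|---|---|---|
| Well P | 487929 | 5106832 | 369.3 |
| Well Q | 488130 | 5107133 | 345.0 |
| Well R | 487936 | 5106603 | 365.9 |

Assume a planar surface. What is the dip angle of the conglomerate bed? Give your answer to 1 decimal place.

7.8°

Let the plane be z = a·x + b·y + c.
Well Q−Well P: 201a + 301b = −24.3;  Well R−Well P: 7a − 229b = −3.4.
Solving gives a = −0.13686, b = 0.01066.
Gradient magnitude |∇z| = √(a² + b²) = √(0.01873 + 0.00011) = 0.13728.
True dip = arctan(0.13728) = 7.8°, dipping toward E (azimuth ≈ 094°).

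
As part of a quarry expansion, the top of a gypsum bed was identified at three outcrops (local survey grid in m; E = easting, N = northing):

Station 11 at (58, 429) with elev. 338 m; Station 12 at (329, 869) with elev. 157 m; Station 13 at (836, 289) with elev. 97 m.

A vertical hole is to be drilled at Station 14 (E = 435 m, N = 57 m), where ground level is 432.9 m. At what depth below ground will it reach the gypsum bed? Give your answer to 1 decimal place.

Let the plane be z = a·E + b·N + c.
Station 12−Station 11: 271a + 440b = −181;  Station 13−Station 11: 778a − 140b = −241.
Solving gives a = −0.34550, b = −0.19857.
Then c = 338 − a·58 − b·429 = 443.22.
At (435, 57): z_contact = −150.29 − 11.32 + 443.22 = 281.61 m.
Depth below ground = 432.9 − 281.61 = 151.3 m.

151.3 m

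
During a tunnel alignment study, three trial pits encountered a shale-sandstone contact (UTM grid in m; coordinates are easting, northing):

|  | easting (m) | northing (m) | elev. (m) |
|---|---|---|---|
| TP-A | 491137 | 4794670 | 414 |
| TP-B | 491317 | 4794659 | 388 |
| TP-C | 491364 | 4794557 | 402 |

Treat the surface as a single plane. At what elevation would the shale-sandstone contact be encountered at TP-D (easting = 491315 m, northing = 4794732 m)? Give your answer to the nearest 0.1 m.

Let the plane be z = a·easting + b·northing + c.
TP-B−TP-A: 180a − 11b = −26;  TP-C−TP-A: 227a − 113b = −12.
Solving gives a = −0.157260550, b = −0.209718097.
Then c = 414 − a·491137 − b·4794670 = 1083179.54.
At (491315, 4794732): z = −77264.5 − 1005542.1 + 1083179.54 = 373.0 m.

373.0 m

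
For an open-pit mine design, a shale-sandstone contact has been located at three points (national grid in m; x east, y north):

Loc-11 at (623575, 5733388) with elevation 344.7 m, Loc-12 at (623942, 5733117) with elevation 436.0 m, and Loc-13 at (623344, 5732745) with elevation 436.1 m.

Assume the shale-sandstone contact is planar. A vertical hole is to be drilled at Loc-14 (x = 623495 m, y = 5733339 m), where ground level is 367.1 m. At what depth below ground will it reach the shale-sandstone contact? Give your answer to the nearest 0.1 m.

22.5 m

Two edge vectors: Loc-11→Loc-12 = (367, -271, 91.3), Loc-11→Loc-13 = (-231, -643, 91.4).
Normal n = (Loc-11→Loc-12) × (Loc-11→Loc-13) = (33936.5, -54634.1, -298582).
So ∂z/∂x = −n_x/n_z = 0.113658894 and ∂z/∂y = −n_y/n_z = −0.182978545.
Intercept c from Loc-11: 344.7 − 70874.85 + 1049087.00 = 978556.85.
At (623495, 5733339): z_contact = 70865.75 − 1049078.03 + 978556.85 = 344.57 m.
Depth below ground = 367.1 − 344.57 = 22.5 m.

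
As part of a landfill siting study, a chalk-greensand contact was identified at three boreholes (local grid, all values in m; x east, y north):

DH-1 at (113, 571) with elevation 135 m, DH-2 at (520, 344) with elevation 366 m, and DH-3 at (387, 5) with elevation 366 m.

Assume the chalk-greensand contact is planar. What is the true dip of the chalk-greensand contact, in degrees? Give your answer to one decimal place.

26.6°

Two edge vectors: DH-1→DH-2 = (407, -227, 231), DH-1→DH-3 = (274, -566, 231).
Normal n = (DH-1→DH-2) × (DH-1→DH-3) = (78309, -30723, -168164).
So ∂z/∂x = −n_x/n_z = 0.46567 and ∂z/∂y = −n_y/n_z = −0.18270.
Gradient magnitude |∇z| = √(a² + b²) = √(0.21685 + 0.03338) = 0.50023.
True dip = arctan(0.50023) = 26.6°, dipping toward WNW (azimuth ≈ 291°).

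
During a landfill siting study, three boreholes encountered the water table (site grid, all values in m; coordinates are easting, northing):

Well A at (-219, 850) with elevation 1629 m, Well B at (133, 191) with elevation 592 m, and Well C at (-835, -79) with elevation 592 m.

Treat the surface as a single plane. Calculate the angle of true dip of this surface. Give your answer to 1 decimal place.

54.9°

Two edge vectors: Well A→Well B = (352, -659, -1037), Well A→Well C = (-616, -929, -1037).
Normal n = (Well A→Well B) × (Well A→Well C) = (-279990, 1003816, -732952).
So ∂z/∂easting = −n_x/n_z = −0.38200 and ∂z/∂northing = −n_y/n_z = 1.36955.
Gradient magnitude |∇z| = √(a² + b²) = √(0.14593 + 1.87567) = 1.42183.
True dip = arctan(1.42183) = 54.9°, dipping toward SSE (azimuth ≈ 164°).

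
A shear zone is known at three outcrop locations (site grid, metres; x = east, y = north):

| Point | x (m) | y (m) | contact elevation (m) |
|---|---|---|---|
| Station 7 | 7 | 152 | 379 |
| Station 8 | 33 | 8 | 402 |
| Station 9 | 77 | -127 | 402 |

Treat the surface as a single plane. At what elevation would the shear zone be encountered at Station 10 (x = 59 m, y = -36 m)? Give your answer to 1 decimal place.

389.2 m

Two edge vectors: Station 7→Station 8 = (26, -144, 23), Station 7→Station 9 = (70, -279, 23).
Normal n = (Station 7→Station 8) × (Station 7→Station 9) = (3105, 1012, 2826).
So ∂z/∂x = −n_x/n_z = −1.09873 and ∂z/∂y = −n_y/n_z = −0.35810.
Intercept c from Station 7: 379 + 7.69 + 54.43 = 441.12.
At (59, -36): z = −64.8 + 12.9 + 441.12 = 389.2 m.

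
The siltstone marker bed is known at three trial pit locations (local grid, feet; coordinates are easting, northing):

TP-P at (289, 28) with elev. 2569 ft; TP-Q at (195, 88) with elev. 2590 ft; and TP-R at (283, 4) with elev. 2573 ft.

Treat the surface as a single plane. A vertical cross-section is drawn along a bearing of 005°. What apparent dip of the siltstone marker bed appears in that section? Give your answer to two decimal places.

6.84°

Two edge vectors: TP-P→TP-Q = (-94, 60, 21), TP-P→TP-R = (-6, -24, 4).
Normal n = (TP-P→TP-Q) × (TP-P→TP-R) = (744, 250, 2616).
So ∂z/∂easting = −n_x/n_z = −0.28440 and ∂z/∂northing = −n_y/n_z = −0.09557.
Unit vector along 005° is (sin 5°, cos 5°) = (0.0872, 0.9962).
Slope in that direction = a·(0.0872) + b·(0.9962) = −0.11999.
Apparent dip = arctan|0.11999| = 6.84° (true dip is 16.7°, so apparent ≤ true as expected).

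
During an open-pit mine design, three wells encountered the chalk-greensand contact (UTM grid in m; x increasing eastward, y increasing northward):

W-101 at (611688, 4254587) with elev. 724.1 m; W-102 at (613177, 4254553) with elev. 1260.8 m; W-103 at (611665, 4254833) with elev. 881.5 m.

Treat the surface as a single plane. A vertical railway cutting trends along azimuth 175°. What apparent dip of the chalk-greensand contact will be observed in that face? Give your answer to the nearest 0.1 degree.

Two edge vectors: W-101→W-102 = (1489, -34, 536.7), W-101→W-103 = (-23, 246, 157.4).
Normal n = (W-101→W-102) × (W-101→W-103) = (-137379.8, -246712.7, 365512).
So ∂z/∂x = −n_x/n_z = 0.37586 and ∂z/∂y = −n_y/n_z = 0.67498.
Unit vector along 175° is (sin 175°, cos 175°) = (0.0872, -0.9962).
Slope in that direction = a·(0.0872) + b·(-0.9962) = −0.63965.
Apparent dip = arctan|0.63965| = 32.6° (true dip is 37.7°, so apparent ≤ true as expected).

32.6°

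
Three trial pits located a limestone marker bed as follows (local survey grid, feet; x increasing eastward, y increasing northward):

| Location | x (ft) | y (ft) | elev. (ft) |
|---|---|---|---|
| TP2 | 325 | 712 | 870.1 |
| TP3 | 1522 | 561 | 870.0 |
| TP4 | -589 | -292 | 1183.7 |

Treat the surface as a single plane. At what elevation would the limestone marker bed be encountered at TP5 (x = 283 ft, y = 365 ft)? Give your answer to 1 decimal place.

Two edge vectors: TP2→TP3 = (1197, -151, -0.1), TP2→TP4 = (-914, -1004, 313.6).
Normal n = (TP2→TP3) × (TP2→TP4) = (-47454, -375287.8, -1339802).
So ∂z/∂x = −n_x/n_z = −0.035419 and ∂z/∂y = −n_y/n_z = −0.280107.
Intercept c from TP2: 870.1 + 11.51 + 199.44 = 1081.05.
At (283, 365): z = −10.0 − 102.2 + 1081.05 = 968.8 ft.

968.8 ft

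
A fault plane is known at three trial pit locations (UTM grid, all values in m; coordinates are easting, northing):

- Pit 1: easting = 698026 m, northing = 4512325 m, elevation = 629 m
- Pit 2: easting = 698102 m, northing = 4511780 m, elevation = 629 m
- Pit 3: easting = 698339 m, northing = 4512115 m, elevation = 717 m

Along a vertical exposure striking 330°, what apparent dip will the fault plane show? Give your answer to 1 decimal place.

Let the plane be z = a·easting + b·northing + c.
Pit 2−Pit 1: 76a − 545b = 0;  Pit 3−Pit 1: 313a − 210b = 88.
Solving gives a = 0.31017, b = 0.04325.
Unit vector along 330° is (sin 330°, cos 330°) = (-0.5000, 0.8660).
Slope in that direction = a·(-0.5000) + b·(0.8660) = −0.11763.
Apparent dip = arctan|0.11763| = 6.7° (true dip is 17.4°, so apparent ≤ true as expected).

6.7°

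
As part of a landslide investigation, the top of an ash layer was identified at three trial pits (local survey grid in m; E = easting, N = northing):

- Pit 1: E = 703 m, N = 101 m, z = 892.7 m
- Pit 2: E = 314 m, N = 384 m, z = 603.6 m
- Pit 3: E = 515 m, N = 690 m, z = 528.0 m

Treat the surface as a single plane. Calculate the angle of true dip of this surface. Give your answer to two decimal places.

Let the plane be z = a·E + b·N + c.
Pit 2−Pit 1: −389a + 283b = −289.1;  Pit 3−Pit 1: −188a + 589b = −364.7.
Solving gives a = 0.38126, b = −0.49749.
Gradient magnitude |∇z| = √(a² + b²) = √(0.14536 + 0.24750) = 0.62678.
True dip = arctan(0.62678) = 32.08°, dipping toward NW (azimuth ≈ 323°).

32.08°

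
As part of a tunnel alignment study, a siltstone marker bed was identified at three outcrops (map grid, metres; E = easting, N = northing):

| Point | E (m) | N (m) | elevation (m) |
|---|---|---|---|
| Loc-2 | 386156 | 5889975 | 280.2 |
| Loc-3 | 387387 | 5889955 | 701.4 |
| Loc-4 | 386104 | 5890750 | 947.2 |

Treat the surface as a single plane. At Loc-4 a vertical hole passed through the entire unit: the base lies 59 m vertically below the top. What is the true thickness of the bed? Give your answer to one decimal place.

Let the plane be z = a·E + b·N + c.
Loc-3−Loc-2: 1231a − 20b = 421.2;  Loc-4−Loc-2: −52a + 775b = 667.
Solving gives a = 0.35653, b = 0.88457.
|∇z| = √(a²+b²) = 0.95372, so dip δ = arctan(0.95372) = 43.64°.
True thickness = vertical thickness × cos δ = 59 × cos 43.64° = 42.7 m.

42.7 m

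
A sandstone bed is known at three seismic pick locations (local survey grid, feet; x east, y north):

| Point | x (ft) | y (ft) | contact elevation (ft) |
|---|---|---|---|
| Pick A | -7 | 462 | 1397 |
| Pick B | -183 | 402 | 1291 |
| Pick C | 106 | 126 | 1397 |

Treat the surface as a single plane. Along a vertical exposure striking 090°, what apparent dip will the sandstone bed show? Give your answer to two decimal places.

Let the plane be z = a·x + b·y + c.
Pick B−Pick A: −176a − 60b = −106;  Pick C−Pick A: 113a − 336b = 0.
Solving gives a = 0.54032, b = 0.18172.
Unit vector along 090° is (sin 90°, cos 90°) = (1.0000, 0.0000).
Slope in that direction = a·(1.0000) + b·(0.0000) = 0.54032.
Apparent dip = arctan|0.54032| = 28.38° (true dip is 29.7°, so apparent ≤ true as expected).

28.38°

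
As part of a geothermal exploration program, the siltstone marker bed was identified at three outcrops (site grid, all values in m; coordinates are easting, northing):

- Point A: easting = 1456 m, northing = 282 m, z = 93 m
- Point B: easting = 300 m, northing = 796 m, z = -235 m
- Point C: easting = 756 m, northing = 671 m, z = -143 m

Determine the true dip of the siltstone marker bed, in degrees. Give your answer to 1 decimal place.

25.9°

Let the plane be z = a·easting + b·northing + c.
Point B−Point A: −1156a + 514b = −328;  Point C−Point A: −700a + 389b = −236.
Solving gives a = 0.06996, b = −0.48080.
Gradient magnitude |∇z| = √(a² + b²) = √(0.00489 + 0.23117) = 0.48586.
True dip = arctan(0.48586) = 25.9°, dipping toward N (azimuth ≈ 352°).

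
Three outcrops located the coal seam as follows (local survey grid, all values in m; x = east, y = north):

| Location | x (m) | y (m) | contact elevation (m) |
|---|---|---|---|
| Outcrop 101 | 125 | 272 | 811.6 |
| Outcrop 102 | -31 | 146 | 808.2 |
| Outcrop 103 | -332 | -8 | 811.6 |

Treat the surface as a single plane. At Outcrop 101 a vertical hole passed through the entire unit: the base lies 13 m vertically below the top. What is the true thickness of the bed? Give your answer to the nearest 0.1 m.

Two edge vectors: Outcrop 101→Outcrop 102 = (-156, -126, -3.4), Outcrop 101→Outcrop 103 = (-457, -280, 0).
Normal n = (Outcrop 101→Outcrop 102) × (Outcrop 101→Outcrop 103) = (-952, 1553.8, -13902).
So ∂z/∂x = −n_x/n_z = −0.06848 and ∂z/∂y = −n_y/n_z = 0.11177.
|∇z| = √(a²+b²) = 0.13108, so dip δ = arctan(0.13108) = 7.47°.
True thickness = vertical thickness × cos δ = 13 × cos 7.47° = 12.9 m.

12.9 m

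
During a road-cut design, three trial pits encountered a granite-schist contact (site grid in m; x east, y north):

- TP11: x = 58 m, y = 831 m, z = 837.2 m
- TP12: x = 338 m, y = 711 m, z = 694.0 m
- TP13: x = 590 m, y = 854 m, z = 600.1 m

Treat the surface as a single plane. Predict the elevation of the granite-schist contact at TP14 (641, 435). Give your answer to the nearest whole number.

Let the plane be z = a·x + b·y + c.
TP12−TP11: 280a − 120b = −143.2;  TP13−TP11: 532a + 23b = −237.1.
Solving gives a = −0.45170, b = 0.13936.
Then c = 837.2 − a·58 − b·831 = 747.59.
At (641, 435): z = −289.5 + 60.6 + 747.59 = 518.7 m.

519 m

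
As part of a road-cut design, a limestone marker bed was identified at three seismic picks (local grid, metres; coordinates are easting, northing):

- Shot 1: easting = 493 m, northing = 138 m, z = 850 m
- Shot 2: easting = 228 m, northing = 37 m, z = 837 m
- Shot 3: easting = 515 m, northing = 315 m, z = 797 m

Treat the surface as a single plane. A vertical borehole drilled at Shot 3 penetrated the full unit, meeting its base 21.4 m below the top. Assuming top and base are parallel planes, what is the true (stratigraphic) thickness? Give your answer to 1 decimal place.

20.1 m

Let the plane be z = a·easting + b·northing + c.
Shot 2−Shot 1: −265a − 101b = −13;  Shot 3−Shot 1: 22a + 177b = −53.
Solving gives a = 0.17130, b = −0.32073.
|∇z| = √(a²+b²) = 0.36360, so dip δ = arctan(0.36360) = 19.98°.
True thickness = vertical thickness × cos δ = 21.4 × cos 19.98° = 20.1 m.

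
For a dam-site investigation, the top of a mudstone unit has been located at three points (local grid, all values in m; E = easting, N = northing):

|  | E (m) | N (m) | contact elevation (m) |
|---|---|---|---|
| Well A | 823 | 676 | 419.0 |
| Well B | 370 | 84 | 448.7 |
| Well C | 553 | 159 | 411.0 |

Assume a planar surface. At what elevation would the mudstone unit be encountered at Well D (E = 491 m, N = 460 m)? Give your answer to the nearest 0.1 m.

Let the plane be z = a·E + b·N + c.
Well B−Well A: −453a − 592b = 29.7;  Well C−Well A: −270a − 517b = −8.
Solving gives a = −0.27018, b = 0.15657.
Then c = 419 − a·823 − b·676 = 535.51.
At (491, 460): z = −132.7 + 72.0 + 535.51 = 474.9 m.

474.9 m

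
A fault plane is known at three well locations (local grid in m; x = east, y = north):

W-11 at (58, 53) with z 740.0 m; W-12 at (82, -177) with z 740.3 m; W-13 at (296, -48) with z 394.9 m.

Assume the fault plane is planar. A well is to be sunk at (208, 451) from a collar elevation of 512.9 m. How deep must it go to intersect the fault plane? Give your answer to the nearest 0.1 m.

64.1 m

Two edge vectors: W-11→W-12 = (24, -230, 0.3), W-11→W-13 = (238, -101, -345.1).
Normal n = (W-11→W-12) × (W-11→W-13) = (79403.3, 8353.8, 52316).
So ∂z/∂x = −n_x/n_z = −1.51776 and ∂z/∂y = −n_y/n_z = −0.15968.
Intercept c from W-11: 740 + 88.03 + 8.46 = 836.49.
At (208, 451): z_contact = −315.69 − 72.02 + 836.49 = 448.78 m.
Depth below ground = 512.9 − 448.78 = 64.1 m.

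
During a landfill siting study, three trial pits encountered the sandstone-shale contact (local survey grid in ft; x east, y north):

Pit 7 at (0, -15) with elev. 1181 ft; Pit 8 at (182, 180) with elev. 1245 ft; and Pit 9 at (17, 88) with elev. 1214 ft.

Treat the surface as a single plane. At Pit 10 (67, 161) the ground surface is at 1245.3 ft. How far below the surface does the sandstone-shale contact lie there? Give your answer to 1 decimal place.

7.5 ft

Let the plane be z = a·x + b·y + c.
Pit 8−Pit 7: 182a + 195b = 64;  Pit 9−Pit 7: 17a + 103b = 33.
Solving gives a = 0.01017, b = 0.31871.
Then c = 1181 − a·0 − b·-15 = 1185.78.
At (67, 161): z_contact = 0.68 + 51.31 + 1185.78 = 1237.77 ft.
Depth below ground = 1245.3 − 1237.77 = 7.5 ft.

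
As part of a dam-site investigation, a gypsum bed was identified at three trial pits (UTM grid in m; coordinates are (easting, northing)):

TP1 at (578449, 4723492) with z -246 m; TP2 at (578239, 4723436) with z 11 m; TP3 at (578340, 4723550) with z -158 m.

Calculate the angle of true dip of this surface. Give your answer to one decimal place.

Let the plane be z = a·E + b·N + c.
TP2−TP1: −210a − 56b = 257;  TP3−TP1: −109a + 58b = 88.
Solving gives a = −1.08477, b = −0.52138.
Gradient magnitude |∇z| = √(a² + b²) = √(1.17673 + 0.27184) = 1.20357.
True dip = arctan(1.20357) = 50.3°, dipping toward ENE (azimuth ≈ 064°).

50.3°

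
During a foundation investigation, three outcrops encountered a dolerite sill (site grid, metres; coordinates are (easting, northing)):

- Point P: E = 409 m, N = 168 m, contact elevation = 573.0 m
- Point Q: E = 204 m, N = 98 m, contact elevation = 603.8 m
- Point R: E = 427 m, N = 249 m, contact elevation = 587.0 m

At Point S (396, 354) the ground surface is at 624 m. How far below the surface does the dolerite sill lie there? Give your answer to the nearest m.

Let the plane be z = a·E + b·N + c.
Point Q−Point P: −205a − 70b = 30.8;  Point R−Point P: 18a + 81b = 14.
Solving gives a = −0.22645, b = 0.22316.
Then c = 573 − a·409 − b·168 = 628.13.
At (396, 354): z_contact = −89.7 + 79.0 + 628.13 = 617.5 m.
Depth below ground = 624 − 617.5 = 7 m.

7 m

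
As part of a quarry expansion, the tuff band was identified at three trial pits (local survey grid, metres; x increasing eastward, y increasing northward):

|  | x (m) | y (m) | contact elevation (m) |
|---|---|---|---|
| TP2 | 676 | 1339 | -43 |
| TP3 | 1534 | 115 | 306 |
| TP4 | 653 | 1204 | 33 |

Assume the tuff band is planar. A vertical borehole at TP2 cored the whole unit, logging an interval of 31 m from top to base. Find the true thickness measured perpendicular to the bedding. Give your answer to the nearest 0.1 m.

Let the plane be z = a·x + b·y + c.
TP3−TP2: 858a − 1224b = 349;  TP4−TP2: −23a − 135b = 76.
Solving gives a = −0.31885, b = −0.50864.
|∇z| = √(a²+b²) = 0.60032, so dip δ = arctan(0.60032) = 30.98°.
True thickness = vertical thickness × cos δ = 31 × cos 30.98° = 26.6 m.

26.6 m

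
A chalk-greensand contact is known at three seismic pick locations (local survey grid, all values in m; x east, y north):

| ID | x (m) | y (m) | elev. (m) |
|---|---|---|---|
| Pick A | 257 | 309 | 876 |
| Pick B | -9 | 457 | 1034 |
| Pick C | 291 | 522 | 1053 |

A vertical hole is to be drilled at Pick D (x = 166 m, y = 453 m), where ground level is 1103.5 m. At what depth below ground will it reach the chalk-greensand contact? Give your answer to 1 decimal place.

Two edge vectors: Pick A→Pick B = (-266, 148, 158), Pick A→Pick C = (34, 213, 177).
Normal n = (Pick A→Pick B) × (Pick A→Pick C) = (-7458, 52454, -61690).
So ∂z/∂x = −n_x/n_z = −0.12089 and ∂z/∂y = −n_y/n_z = 0.85028.
Intercept c from Pick A: 876 + 31.07 − 262.74 = 644.33.
At (166, 453): z_contact = −20.07 + 385.18 + 644.33 = 1009.44 m.
Depth below ground = 1103.5 − 1009.44 = 94.1 m.

94.1 m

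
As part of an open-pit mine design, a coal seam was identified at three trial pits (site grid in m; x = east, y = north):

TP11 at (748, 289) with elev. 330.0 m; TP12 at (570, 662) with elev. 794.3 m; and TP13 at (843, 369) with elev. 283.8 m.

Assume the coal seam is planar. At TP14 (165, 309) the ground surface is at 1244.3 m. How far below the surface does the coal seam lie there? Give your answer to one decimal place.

Let the plane be z = a·x + b·y + c.
TP12−TP11: −178a + 373b = 464.3;  TP13−TP11: 95a + 80b = −46.2.
Solving gives a = −1.09465, b = 0.72239.
Then c = 330 − a·748 − b·289 = 940.02.
At (165, 309): z_contact = −180.62 + 223.22 + 940.02 = 982.63 m.
Depth below ground = 1244.3 − 982.63 = 261.7 m.

261.7 m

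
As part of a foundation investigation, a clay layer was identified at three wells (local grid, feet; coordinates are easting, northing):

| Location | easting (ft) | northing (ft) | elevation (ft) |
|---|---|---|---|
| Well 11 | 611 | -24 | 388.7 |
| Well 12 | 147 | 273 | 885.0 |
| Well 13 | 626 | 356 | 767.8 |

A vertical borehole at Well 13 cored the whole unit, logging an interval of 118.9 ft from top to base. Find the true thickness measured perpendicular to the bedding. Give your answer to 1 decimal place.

Let the plane be z = a·easting + b·northing + c.
Well 12−Well 11: −464a + 297b = 496.3;  Well 13−Well 11: 15a + 380b = 379.1.
Solving gives a = −0.42042, b = 1.01423.
|∇z| = √(a²+b²) = 1.09791, so dip δ = arctan(1.09791) = 47.67°.
True thickness = vertical thickness × cos δ = 118.9 × cos 47.67° = 80.1 ft.

80.1 ft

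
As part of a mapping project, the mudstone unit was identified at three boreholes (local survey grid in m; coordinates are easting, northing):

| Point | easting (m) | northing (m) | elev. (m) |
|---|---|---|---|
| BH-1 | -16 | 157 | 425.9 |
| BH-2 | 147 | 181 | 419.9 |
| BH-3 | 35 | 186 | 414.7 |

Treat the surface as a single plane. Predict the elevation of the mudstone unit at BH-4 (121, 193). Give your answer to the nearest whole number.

Let the plane be z = a·easting + b·northing + c.
BH-2−BH-1: 163a + 24b = −6;  BH-3−BH-1: 51a + 29b = −11.2.
Solving gives a = 0.02706, b = −0.43380.
Then c = 425.9 − a·-16 − b·157 = 494.44.
At (121, 193): z = 3.3 − 83.7 + 494.44 = 414.0 m.

414 m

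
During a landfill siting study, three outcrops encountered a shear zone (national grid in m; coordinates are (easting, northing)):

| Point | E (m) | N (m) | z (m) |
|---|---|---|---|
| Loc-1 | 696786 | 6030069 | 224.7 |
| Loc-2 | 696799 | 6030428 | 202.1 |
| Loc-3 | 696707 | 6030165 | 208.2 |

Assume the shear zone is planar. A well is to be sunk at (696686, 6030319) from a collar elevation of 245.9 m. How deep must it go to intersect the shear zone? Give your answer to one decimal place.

Let the plane be z = a·E + b·N + c.
Loc-2−Loc-1: 13a + 359b = −22.6;  Loc-3−Loc-1: −79a + 96b = −16.5.
Solving gives a = 0.126782397, b = −0.067543652.
Then c = 224.7 − a·696786 − b·6030069 = 319177.38.
At (696686, 6030319): z_contact = 88327.52 − 407309.77 + 319177.38 = 195.14 m.
Depth below ground = 245.9 − 195.14 = 50.8 m.

50.8 m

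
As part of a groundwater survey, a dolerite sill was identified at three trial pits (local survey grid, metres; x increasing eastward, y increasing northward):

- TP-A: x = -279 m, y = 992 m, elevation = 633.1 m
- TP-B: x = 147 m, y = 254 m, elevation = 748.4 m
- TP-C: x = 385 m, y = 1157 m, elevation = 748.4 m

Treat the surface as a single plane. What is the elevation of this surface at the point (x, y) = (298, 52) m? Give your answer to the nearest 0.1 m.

Two edge vectors: TP-A→TP-B = (426, -738, 115.3), TP-A→TP-C = (664, 165, 115.3).
Normal n = (TP-A→TP-B) × (TP-A→TP-C) = (-104115.9, 27441.4, 560322).
So ∂z/∂x = −n_x/n_z = 0.185814 and ∂z/∂y = −n_y/n_z = −0.048974.
Intercept c from TP-A: 633.1 + 51.84 + 48.58 = 733.52.
At (298, 52): z = 55.4 − 2.5 + 733.52 = 786.4 m.

786.4 m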